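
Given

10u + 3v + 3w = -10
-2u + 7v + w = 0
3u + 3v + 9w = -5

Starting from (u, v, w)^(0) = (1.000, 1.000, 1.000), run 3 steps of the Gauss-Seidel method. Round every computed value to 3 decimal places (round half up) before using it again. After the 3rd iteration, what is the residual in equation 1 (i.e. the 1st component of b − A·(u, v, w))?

-0.092

Iteration 1:
  u = (-10 - (3)·1.000 - (3)·1.000) / (10) = -1.600
  v = (0 - (-2)·-1.600 - (1)·1.000) / (7) = -0.600
  w = (-5 - (3)·-1.600 - (3)·-0.600) / (9) = 0.178
Iteration 2:
  u = (-10 - (3)·-0.600 - (3)·0.178) / (10) = -0.873
  v = (0 - (-2)·-0.873 - (1)·0.178) / (7) = -0.275
  w = (-5 - (3)·-0.873 - (3)·-0.275) / (9) = -0.173
Iteration 3:
  u = (-10 - (3)·-0.275 - (3)·-0.173) / (10) = -0.866
  v = (0 - (-2)·-0.866 - (1)·-0.173) / (7) = -0.223
  w = (-5 - (3)·-0.866 - (3)·-0.223) / (9) = -0.193
Residual b − A·x = (-0.092, 0.022, 0.004)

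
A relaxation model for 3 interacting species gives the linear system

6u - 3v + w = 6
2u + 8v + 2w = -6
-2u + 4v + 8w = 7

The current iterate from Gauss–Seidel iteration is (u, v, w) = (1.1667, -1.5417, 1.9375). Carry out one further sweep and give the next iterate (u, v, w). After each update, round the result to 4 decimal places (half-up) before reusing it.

(-0.0938, -1.2109, 1.4570)

One sweep:
  u = (6 - (-3)·-1.5417 - (1)·1.9375) / (6) = -0.0938
  v = (-6 - (2)·-0.0938 - (2)·1.9375) / (8) = -1.2109
  w = (7 - (-2)·-0.0938 - (4)·-1.2109) / (8) = 1.4570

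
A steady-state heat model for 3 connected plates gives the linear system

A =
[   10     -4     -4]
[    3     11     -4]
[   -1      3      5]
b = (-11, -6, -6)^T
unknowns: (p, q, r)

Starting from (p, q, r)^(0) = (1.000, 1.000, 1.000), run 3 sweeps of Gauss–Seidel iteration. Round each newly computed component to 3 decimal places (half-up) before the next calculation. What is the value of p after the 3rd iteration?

Iteration 1:
  p = (-11 - (-4)·1.000 - (-4)·1.000) / (10) = -0.300
  q = (-6 - (3)·-0.300 - (-4)·1.000) / (11) = -0.100
  r = (-6 - (-1)·-0.300 - (3)·-0.100) / (5) = -1.200
Iteration 2:
  p = (-11 - (-4)·-0.100 - (-4)·-1.200) / (10) = -1.620
  q = (-6 - (3)·-1.620 - (-4)·-1.200) / (11) = -0.540
  r = (-6 - (-1)·-1.620 - (3)·-0.540) / (5) = -1.200
Iteration 3:
  p = (-11 - (-4)·-0.540 - (-4)·-1.200) / (10) = -1.796
  q = (-6 - (3)·-1.796 - (-4)·-1.200) / (11) = -0.492
  r = (-6 - (-1)·-1.796 - (3)·-0.492) / (5) = -1.264

-1.796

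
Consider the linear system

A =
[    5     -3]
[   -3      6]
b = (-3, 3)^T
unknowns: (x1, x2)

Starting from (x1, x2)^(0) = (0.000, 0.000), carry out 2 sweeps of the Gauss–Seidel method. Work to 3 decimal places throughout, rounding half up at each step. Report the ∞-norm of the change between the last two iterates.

Iteration 1:
  x1 = (-3 - (-3)·0.000) / (5) = -0.600
  x2 = (3 - (-3)·-0.600) / (6) = 0.200
Iteration 2:
  x1 = (-3 - (-3)·0.200) / (5) = -0.480
  x2 = (3 - (-3)·-0.480) / (6) = 0.260
Change: (0.120, 0.060) → max |·| = 0.120

0.120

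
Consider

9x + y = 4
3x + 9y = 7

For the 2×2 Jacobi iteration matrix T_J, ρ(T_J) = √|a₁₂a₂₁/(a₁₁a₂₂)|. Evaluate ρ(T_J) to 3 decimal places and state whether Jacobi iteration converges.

0.192

a₁₂a₂₁/(a₁₁a₂₂) = (1)·(3) / ((9)·(9)) = 0.037037
ρ = √|0.037037| = √0.037037 = 0.192
ρ < 1, so Jacobi converges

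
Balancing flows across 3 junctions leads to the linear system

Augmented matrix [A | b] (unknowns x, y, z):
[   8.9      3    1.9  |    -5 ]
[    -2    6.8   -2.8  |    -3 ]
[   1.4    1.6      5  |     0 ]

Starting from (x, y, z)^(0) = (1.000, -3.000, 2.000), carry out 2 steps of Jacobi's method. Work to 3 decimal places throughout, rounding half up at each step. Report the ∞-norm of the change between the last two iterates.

0.957

Iteration 1:
  x = (-5 - (3)·-3.000 - (1.9)·2.000) / (8.9) = 0.022
  y = (-3 - (-2)·1.000 - (-2.8)·2.000) / (6.8) = 0.676
  z = (0 - (1.4)·1.000 - (1.6)·-3.000) / (5) = 0.680
Iteration 2:
  x = (-5 - (3)·0.676 - (1.9)·0.680) / (8.9) = -0.935
  y = (-3 - (-2)·0.022 - (-2.8)·0.680) / (6.8) = -0.155
  z = (0 - (1.4)·0.022 - (1.6)·0.676) / (5) = -0.222
Change: (-0.957, -0.831, -0.902) → max |·| = 0.957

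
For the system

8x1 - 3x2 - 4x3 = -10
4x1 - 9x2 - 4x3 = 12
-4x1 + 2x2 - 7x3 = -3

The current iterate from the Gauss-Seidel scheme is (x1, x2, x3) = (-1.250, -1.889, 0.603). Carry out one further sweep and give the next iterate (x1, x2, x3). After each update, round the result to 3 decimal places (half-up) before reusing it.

(-1.657, -2.338, 0.707)

One sweep:
  x1 = (-10 - (-3)·-1.889 - (-4)·0.603) / (8) = -1.657
  x2 = (12 - (4)·-1.657 - (-4)·0.603) / (-9) = -2.338
  x3 = (-3 - (-4)·-1.657 - (2)·-2.338) / (-7) = 0.707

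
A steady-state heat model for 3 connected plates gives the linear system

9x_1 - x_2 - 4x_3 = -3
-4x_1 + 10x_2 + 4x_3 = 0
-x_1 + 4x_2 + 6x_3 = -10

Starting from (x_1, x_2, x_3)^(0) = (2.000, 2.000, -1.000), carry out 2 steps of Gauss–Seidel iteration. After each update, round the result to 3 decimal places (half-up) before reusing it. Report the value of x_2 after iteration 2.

Iteration 1:
  x_1 = (-3 - (-1)·2.000 - (-4)·-1.000) / (9) = -0.556
  x_2 = (0 - (-4)·-0.556 - (4)·-1.000) / (10) = 0.178
  x_3 = (-10 - (-1)·-0.556 - (4)·0.178) / (6) = -1.878
Iteration 2:
  x_1 = (-3 - (-1)·0.178 - (-4)·-1.878) / (9) = -1.148
  x_2 = (0 - (-4)·-1.148 - (4)·-1.878) / (10) = 0.292
  x_3 = (-10 - (-1)·-1.148 - (4)·0.292) / (6) = -2.053

0.292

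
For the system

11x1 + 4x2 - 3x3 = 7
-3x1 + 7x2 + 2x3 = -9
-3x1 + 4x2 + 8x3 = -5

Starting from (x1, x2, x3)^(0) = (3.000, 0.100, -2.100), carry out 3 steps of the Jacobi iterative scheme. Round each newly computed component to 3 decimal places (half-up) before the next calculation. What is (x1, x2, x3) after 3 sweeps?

Iteration 1:
  x1 = (7 - (4)·0.100 - (-3)·-2.100) / (11) = 0.027
  x2 = (-9 - (-3)·3.000 - (2)·-2.100) / (7) = 0.600
  x3 = (-5 - (-3)·3.000 - (4)·0.100) / (8) = 0.450
Iteration 2:
  x1 = (7 - (4)·0.600 - (-3)·0.450) / (11) = 0.541
  x2 = (-9 - (-3)·0.027 - (2)·0.450) / (7) = -1.403
  x3 = (-5 - (-3)·0.027 - (4)·0.600) / (8) = -0.915
Iteration 3:
  x1 = (7 - (4)·-1.403 - (-3)·-0.915) / (11) = 0.897
  x2 = (-9 - (-3)·0.541 - (2)·-0.915) / (7) = -0.792
  x3 = (-5 - (-3)·0.541 - (4)·-1.403) / (8) = 0.279

(0.897, -0.792, 0.279)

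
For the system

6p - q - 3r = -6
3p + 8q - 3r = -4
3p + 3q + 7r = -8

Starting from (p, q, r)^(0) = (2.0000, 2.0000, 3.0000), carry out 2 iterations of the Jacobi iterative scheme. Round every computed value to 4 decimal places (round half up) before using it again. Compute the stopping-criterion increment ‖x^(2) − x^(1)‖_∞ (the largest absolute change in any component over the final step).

Iteration 1:
  p = (-6 - (-1)·2.0000 - (-3)·3.0000) / (6) = 0.8333
  q = (-4 - (3)·2.0000 - (-3)·3.0000) / (8) = -0.1250
  r = (-8 - (3)·2.0000 - (3)·2.0000) / (7) = -2.8571
Iteration 2:
  p = (-6 - (-1)·-0.1250 - (-3)·-2.8571) / (6) = -2.4494
  q = (-4 - (3)·0.8333 - (-3)·-2.8571) / (8) = -1.8839
  r = (-8 - (3)·0.8333 - (3)·-0.1250) / (7) = -1.4464
Change: (-3.2827, -1.7589, 1.4107) → max |·| = 3.2827

3.2827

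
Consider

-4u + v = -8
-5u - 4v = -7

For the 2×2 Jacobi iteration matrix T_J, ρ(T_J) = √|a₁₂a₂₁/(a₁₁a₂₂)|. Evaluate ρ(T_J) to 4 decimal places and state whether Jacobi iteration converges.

a₁₂a₂₁/(a₁₁a₂₂) = (1)·(-5) / ((-4)·(-4)) = -0.312500
ρ = √|-0.312500| = √0.312500 = 0.5590
ρ < 1, so Jacobi converges

0.5590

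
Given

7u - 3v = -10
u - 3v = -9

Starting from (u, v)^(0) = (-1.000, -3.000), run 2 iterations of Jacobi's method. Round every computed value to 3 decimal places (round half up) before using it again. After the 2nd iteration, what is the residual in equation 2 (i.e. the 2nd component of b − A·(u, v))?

Iteration 1:
  u = (-10 - (-3)·-3.000) / (7) = -2.714
  v = (-9 - (1)·-1.000) / (-3) = 2.667
Iteration 2:
  u = (-10 - (-3)·2.667) / (7) = -0.286
  v = (-9 - (1)·-2.714) / (-3) = 2.095
Residual b − A·x = (-1.713, -2.429)

-2.429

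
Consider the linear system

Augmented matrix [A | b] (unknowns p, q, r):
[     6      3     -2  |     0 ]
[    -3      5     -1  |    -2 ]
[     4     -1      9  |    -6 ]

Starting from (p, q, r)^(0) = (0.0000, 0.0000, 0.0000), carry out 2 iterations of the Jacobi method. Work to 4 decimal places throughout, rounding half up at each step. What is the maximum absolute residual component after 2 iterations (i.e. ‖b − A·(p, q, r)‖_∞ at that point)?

0.3109

Iteration 1:
  p = (0 - (3)·0.0000 - (-2)·0.0000) / (6) = 0.0000
  q = (-2 - (-3)·0.0000 - (-1)·0.0000) / (5) = -0.4000
  r = (-6 - (4)·0.0000 - (-1)·0.0000) / (9) = -0.6667
Iteration 2:
  p = (0 - (3)·-0.4000 - (-2)·-0.6667) / (6) = -0.0222
  q = (-2 - (-3)·0.0000 - (-1)·-0.6667) / (5) = -0.5333
  r = (-6 - (4)·0.0000 - (-1)·-0.4000) / (9) = -0.7111
Residual b − A·x = (0.3109, -0.1112, -0.0446); ∞-norm = 0.3109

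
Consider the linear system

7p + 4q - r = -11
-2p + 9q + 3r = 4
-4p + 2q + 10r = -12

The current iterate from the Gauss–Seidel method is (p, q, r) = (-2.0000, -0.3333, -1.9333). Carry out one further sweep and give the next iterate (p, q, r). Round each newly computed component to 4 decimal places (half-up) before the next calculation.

(-1.6572, 0.7206, -2.0070)

One sweep:
  p = (-11 - (4)·-0.3333 - (-1)·-1.9333) / (7) = -1.6572
  q = (4 - (-2)·-1.6572 - (3)·-1.9333) / (9) = 0.7206
  r = (-12 - (-4)·-1.6572 - (2)·0.7206) / (10) = -2.0070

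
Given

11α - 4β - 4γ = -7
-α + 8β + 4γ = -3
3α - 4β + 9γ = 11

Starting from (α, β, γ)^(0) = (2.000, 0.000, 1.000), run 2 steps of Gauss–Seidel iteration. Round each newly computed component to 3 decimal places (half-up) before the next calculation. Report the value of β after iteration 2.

-0.909

Iteration 1:
  α = (-7 - (-4)·0.000 - (-4)·1.000) / (11) = -0.273
  β = (-3 - (-1)·-0.273 - (4)·1.000) / (8) = -0.909
  γ = (11 - (3)·-0.273 - (-4)·-0.909) / (9) = 0.909
Iteration 2:
  α = (-7 - (-4)·-0.909 - (-4)·0.909) / (11) = -0.636
  β = (-3 - (-1)·-0.636 - (4)·0.909) / (8) = -0.909
  γ = (11 - (3)·-0.636 - (-4)·-0.909) / (9) = 1.030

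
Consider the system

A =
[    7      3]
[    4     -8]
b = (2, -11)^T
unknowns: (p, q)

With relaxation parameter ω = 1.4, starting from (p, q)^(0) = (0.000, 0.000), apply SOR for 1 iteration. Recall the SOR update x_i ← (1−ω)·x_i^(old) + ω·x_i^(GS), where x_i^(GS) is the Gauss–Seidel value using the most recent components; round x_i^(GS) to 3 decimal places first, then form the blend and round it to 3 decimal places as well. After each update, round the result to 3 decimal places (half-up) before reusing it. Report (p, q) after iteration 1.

(0.400, 2.205)

Iteration 1:
  p: GS value = (2 - (3)·0.000) / (7) = 0.286;  p ← (1−ω)·0.000 + ω·0.286 = 0.400
  q: GS value = (-11 - (4)·0.400) / (-8) = 1.575;  q ← (1−ω)·0.000 + ω·1.575 = 2.205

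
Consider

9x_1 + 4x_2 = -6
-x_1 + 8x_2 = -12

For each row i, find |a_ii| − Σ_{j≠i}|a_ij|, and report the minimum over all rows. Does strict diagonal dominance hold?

5

row 1: |9| − (4) = 5
row 2: |8| − (1) = 7
minimum over rows = 5 → strictly diagonally dominant (convergence guaranteed)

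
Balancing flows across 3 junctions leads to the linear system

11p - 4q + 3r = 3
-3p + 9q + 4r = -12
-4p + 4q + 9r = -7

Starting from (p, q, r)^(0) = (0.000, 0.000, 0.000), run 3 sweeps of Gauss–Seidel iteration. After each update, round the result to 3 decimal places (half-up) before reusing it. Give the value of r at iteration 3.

Iteration 1:
  p = (3 - (-4)·0.000 - (3)·0.000) / (11) = 0.273
  q = (-12 - (-3)·0.273 - (4)·0.000) / (9) = -1.242
  r = (-7 - (-4)·0.273 - (4)·-1.242) / (9) = -0.104
Iteration 2:
  p = (3 - (-4)·-1.242 - (3)·-0.104) / (11) = -0.151
  q = (-12 - (-3)·-0.151 - (4)·-0.104) / (9) = -1.337
  r = (-7 - (-4)·-0.151 - (4)·-1.337) / (9) = -0.251
Iteration 3:
  p = (3 - (-4)·-1.337 - (3)·-0.251) / (11) = -0.145
  q = (-12 - (-3)·-0.145 - (4)·-0.251) / (9) = -1.270
  r = (-7 - (-4)·-0.145 - (4)·-1.270) / (9) = -0.278

-0.278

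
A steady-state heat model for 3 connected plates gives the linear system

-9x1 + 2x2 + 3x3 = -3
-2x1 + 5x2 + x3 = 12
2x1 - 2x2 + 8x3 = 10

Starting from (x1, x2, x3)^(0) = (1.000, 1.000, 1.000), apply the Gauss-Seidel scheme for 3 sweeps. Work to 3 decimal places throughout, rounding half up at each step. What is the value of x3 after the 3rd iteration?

1.557

Iteration 1:
  x1 = (-3 - (2)·1.000 - (3)·1.000) / (-9) = 0.889
  x2 = (12 - (-2)·0.889 - (1)·1.000) / (5) = 2.556
  x3 = (10 - (2)·0.889 - (-2)·2.556) / (8) = 1.667
Iteration 2:
  x1 = (-3 - (2)·2.556 - (3)·1.667) / (-9) = 1.457
  x2 = (12 - (-2)·1.457 - (1)·1.667) / (5) = 2.649
  x3 = (10 - (2)·1.457 - (-2)·2.649) / (8) = 1.548
Iteration 3:
  x1 = (-3 - (2)·2.649 - (3)·1.548) / (-9) = 1.438
  x2 = (12 - (-2)·1.438 - (1)·1.548) / (5) = 2.666
  x3 = (10 - (2)·1.438 - (-2)·2.666) / (8) = 1.557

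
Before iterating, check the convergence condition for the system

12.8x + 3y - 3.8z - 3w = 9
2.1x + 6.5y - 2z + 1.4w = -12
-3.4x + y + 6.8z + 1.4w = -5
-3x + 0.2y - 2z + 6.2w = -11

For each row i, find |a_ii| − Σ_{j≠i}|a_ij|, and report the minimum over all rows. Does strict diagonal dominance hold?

row 1: |12.8| − (3+3.8+3) = 3
row 2: |6.5| − (2.1+2+1.4) = 1
row 3: |6.8| − (3.4+1+1.4) = 1
row 4: |6.2| − (3+0.2+2) = 1
minimum over rows = 1 → strictly diagonally dominant (convergence guaranteed)

1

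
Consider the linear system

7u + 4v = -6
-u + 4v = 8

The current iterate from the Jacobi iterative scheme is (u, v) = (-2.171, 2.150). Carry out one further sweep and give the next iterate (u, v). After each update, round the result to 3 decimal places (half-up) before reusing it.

(-2.086, 1.457)

One sweep:
  u = (-6 - (4)·2.150) / (7) = -2.086
  v = (8 - (-1)·-2.171) / (4) = 1.457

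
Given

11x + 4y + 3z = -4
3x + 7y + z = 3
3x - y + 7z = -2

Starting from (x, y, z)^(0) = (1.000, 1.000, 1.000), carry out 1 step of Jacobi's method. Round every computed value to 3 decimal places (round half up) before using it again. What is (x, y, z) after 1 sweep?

(-1.000, -0.143, -0.571)

Iteration 1:
  x = (-4 - (4)·1.000 - (3)·1.000) / (11) = -1.000
  y = (3 - (3)·1.000 - (1)·1.000) / (7) = -0.143
  z = (-2 - (3)·1.000 - (-1)·1.000) / (7) = -0.571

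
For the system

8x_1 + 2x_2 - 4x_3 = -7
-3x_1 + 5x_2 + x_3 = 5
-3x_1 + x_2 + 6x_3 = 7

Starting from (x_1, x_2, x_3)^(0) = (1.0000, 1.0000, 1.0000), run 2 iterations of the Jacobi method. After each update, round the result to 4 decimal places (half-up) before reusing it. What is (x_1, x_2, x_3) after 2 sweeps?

(-0.4750, 0.3250, 0.6208)

Iteration 1:
  x_1 = (-7 - (2)·1.0000 - (-4)·1.0000) / (8) = -0.6250
  x_2 = (5 - (-3)·1.0000 - (1)·1.0000) / (5) = 1.4000
  x_3 = (7 - (-3)·1.0000 - (1)·1.0000) / (6) = 1.5000
Iteration 2:
  x_1 = (-7 - (2)·1.4000 - (-4)·1.5000) / (8) = -0.4750
  x_2 = (5 - (-3)·-0.6250 - (1)·1.5000) / (5) = 0.3250
  x_3 = (7 - (-3)·-0.6250 - (1)·1.4000) / (6) = 0.6208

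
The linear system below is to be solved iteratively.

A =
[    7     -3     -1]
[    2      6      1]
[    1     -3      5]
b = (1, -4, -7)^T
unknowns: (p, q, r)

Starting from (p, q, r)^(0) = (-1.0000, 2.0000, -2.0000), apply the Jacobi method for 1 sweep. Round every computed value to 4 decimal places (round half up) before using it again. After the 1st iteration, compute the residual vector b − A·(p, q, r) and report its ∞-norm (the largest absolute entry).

Iteration 1:
  p = (1 - (-3)·2.0000 - (-1)·-2.0000) / (7) = 0.7143
  q = (-4 - (2)·-1.0000 - (1)·-2.0000) / (6) = 0.0000
  r = (-7 - (1)·-1.0000 - (-3)·2.0000) / (5) = 0.0000
Residual b − A·x = (-4.0001, -5.4286, -7.7143); ∞-norm = 7.7143

7.7143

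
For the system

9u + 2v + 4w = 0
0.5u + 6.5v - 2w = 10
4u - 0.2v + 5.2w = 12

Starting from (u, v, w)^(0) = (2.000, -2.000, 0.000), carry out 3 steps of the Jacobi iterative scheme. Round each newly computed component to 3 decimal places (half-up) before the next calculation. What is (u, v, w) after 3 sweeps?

Iteration 1:
  u = (0 - (2)·-2.000 - (4)·0.000) / (9) = 0.444
  v = (10 - (0.5)·2.000 - (-2)·0.000) / (6.5) = 1.385
  w = (12 - (4)·2.000 - (-0.2)·-2.000) / (5.2) = 0.692
Iteration 2:
  u = (0 - (2)·1.385 - (4)·0.692) / (9) = -0.615
  v = (10 - (0.5)·0.444 - (-2)·0.692) / (6.5) = 1.717
  w = (12 - (4)·0.444 - (-0.2)·1.385) / (5.2) = 2.019
Iteration 3:
  u = (0 - (2)·1.717 - (4)·2.019) / (9) = -1.279
  v = (10 - (0.5)·-0.615 - (-2)·2.019) / (6.5) = 2.207
  w = (12 - (4)·-0.615 - (-0.2)·1.717) / (5.2) = 2.847

(-1.279, 2.207, 2.847)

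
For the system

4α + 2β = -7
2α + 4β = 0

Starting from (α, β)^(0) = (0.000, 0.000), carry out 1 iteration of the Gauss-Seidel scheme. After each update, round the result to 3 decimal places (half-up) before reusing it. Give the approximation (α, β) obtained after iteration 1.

(-1.750, 0.875)

Iteration 1:
  α = (-7 - (2)·0.000) / (4) = -1.750
  β = (0 - (2)·-1.750) / (4) = 0.875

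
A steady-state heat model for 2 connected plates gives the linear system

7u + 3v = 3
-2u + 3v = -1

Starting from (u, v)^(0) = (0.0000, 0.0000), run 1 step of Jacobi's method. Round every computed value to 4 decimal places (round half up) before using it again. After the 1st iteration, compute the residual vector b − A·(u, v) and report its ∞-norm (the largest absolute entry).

0.9997

Iteration 1:
  u = (3 - (3)·0.0000) / (7) = 0.4286
  v = (-1 - (-2)·0.0000) / (3) = -0.3333
Residual b − A·x = (0.9997, 0.8571); ∞-norm = 0.9997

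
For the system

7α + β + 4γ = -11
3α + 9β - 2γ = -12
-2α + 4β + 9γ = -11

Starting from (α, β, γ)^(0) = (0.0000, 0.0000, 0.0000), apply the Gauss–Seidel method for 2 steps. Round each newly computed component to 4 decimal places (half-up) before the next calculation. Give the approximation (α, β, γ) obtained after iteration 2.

Iteration 1:
  α = (-11 - (1)·0.0000 - (4)·0.0000) / (7) = -1.5714
  β = (-12 - (3)·-1.5714 - (-2)·0.0000) / (9) = -0.8095
  γ = (-11 - (-2)·-1.5714 - (4)·-0.8095) / (9) = -1.2116
Iteration 2:
  α = (-11 - (1)·-0.8095 - (4)·-1.2116) / (7) = -0.7634
  β = (-12 - (3)·-0.7634 - (-2)·-1.2116) / (9) = -1.3481
  γ = (-11 - (-2)·-0.7634 - (4)·-1.3481) / (9) = -0.7927

(-0.7634, -1.3481, -0.7927)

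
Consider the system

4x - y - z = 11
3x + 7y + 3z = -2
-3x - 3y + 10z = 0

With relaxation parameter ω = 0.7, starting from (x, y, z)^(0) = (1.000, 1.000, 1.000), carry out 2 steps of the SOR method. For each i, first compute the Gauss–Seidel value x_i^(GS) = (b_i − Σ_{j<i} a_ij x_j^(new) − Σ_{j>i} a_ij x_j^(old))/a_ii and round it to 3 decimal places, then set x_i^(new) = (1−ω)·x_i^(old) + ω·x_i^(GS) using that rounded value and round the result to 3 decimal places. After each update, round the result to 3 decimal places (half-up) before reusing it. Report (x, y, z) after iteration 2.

Iteration 1:
  x: GS value = (11 - (-1)·1.000 - (-1)·1.000) / (4) = 3.250;  x ← (1−ω)·1.000 + ω·3.250 = 2.575
  y: GS value = (-2 - (3)·2.575 - (3)·1.000) / (7) = -1.818;  y ← (1−ω)·1.000 + ω·-1.818 = -0.973
  z: GS value = (0 - (-3)·2.575 - (-3)·-0.973) / (10) = 0.481;  z ← (1−ω)·1.000 + ω·0.481 = 0.637
Iteration 2:
  x: GS value = (11 - (-1)·-0.973 - (-1)·0.637) / (4) = 2.666;  x ← (1−ω)·2.575 + ω·2.666 = 2.639
  y: GS value = (-2 - (3)·2.639 - (3)·0.637) / (7) = -1.690;  y ← (1−ω)·-0.973 + ω·-1.690 = -1.475
  z: GS value = (0 - (-3)·2.639 - (-3)·-1.475) / (10) = 0.349;  z ← (1−ω)·0.637 + ω·0.349 = 0.435

(2.639, -1.475, 0.435)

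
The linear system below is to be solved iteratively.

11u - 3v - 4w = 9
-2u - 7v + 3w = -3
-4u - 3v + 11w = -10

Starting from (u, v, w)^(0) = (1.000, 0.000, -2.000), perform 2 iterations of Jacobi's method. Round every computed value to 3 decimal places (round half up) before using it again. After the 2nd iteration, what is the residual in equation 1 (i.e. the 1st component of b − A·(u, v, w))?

0.548

Iteration 1:
  u = (9 - (-3)·0.000 - (-4)·-2.000) / (11) = 0.091
  v = (-3 - (-2)·1.000 - (3)·-2.000) / (-7) = -0.714
  w = (-10 - (-4)·1.000 - (-3)·0.000) / (11) = -0.545
Iteration 2:
  u = (9 - (-3)·-0.714 - (-4)·-0.545) / (11) = 0.425
  v = (-3 - (-2)·0.091 - (3)·-0.545) / (-7) = 0.169
  w = (-10 - (-4)·0.091 - (-3)·-0.714) / (11) = -1.071
Residual b − A·x = (0.548, 2.246, 3.988)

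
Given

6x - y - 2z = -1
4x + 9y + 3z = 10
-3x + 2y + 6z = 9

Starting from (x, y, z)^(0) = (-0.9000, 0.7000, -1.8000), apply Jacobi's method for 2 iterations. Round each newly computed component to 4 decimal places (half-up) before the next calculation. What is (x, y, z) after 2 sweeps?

(0.4574, 1.1278, 0.4713)

Iteration 1:
  x = (-1 - (-1)·0.7000 - (-2)·-1.8000) / (6) = -0.6500
  y = (10 - (4)·-0.9000 - (3)·-1.8000) / (9) = 2.1111
  z = (9 - (-3)·-0.9000 - (2)·0.7000) / (6) = 0.8167
Iteration 2:
  x = (-1 - (-1)·2.1111 - (-2)·0.8167) / (6) = 0.4574
  y = (10 - (4)·-0.6500 - (3)·0.8167) / (9) = 1.1278
  z = (9 - (-3)·-0.6500 - (2)·2.1111) / (6) = 0.4713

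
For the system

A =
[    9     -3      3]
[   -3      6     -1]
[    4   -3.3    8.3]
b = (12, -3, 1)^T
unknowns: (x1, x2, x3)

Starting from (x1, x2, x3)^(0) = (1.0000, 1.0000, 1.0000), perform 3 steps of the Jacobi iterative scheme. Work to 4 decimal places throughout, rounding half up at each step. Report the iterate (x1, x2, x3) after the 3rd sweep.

Iteration 1:
  x1 = (12 - (-3)·1.0000 - (3)·1.0000) / (9) = 1.3333
  x2 = (-3 - (-3)·1.0000 - (-1)·1.0000) / (6) = 0.1667
  x3 = (1 - (4)·1.0000 - (-3.3)·1.0000) / (8.3) = 0.0361
Iteration 2:
  x1 = (12 - (-3)·0.1667 - (3)·0.0361) / (9) = 1.3769
  x2 = (-3 - (-3)·1.3333 - (-1)·0.0361) / (6) = 0.1727
  x3 = (1 - (4)·1.3333 - (-3.3)·0.1667) / (8.3) = -0.4558
Iteration 3:
  x1 = (12 - (-3)·0.1727 - (3)·-0.4558) / (9) = 1.5428
  x2 = (-3 - (-3)·1.3769 - (-1)·-0.4558) / (6) = 0.1125
  x3 = (1 - (4)·1.3769 - (-3.3)·0.1727) / (8.3) = -0.4744

(1.5428, 0.1125, -0.4744)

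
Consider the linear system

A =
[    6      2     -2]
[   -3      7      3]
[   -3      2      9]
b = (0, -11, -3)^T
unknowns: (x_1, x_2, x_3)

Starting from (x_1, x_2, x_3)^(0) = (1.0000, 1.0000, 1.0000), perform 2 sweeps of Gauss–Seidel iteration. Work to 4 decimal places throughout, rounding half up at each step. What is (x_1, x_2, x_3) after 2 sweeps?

Iteration 1:
  x_1 = (0 - (2)·1.0000 - (-2)·1.0000) / (6) = 0.0000
  x_2 = (-11 - (-3)·0.0000 - (3)·1.0000) / (7) = -2.0000
  x_3 = (-3 - (-3)·0.0000 - (2)·-2.0000) / (9) = 0.1111
Iteration 2:
  x_1 = (0 - (2)·-2.0000 - (-2)·0.1111) / (6) = 0.7037
  x_2 = (-11 - (-3)·0.7037 - (3)·0.1111) / (7) = -1.3175
  x_3 = (-3 - (-3)·0.7037 - (2)·-1.3175) / (9) = 0.1940

(0.7037, -1.3175, 0.1940)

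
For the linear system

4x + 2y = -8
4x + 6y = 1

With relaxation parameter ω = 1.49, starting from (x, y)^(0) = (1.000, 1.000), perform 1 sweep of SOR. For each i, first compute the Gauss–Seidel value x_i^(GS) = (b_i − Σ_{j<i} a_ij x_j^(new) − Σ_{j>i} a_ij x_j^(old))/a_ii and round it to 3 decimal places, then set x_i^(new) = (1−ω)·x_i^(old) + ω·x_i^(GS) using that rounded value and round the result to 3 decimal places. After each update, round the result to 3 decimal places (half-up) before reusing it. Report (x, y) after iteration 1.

Iteration 1:
  x: GS value = (-8 - (2)·1.000) / (4) = -2.500;  x ← (1−ω)·1.000 + ω·-2.500 = -4.215
  y: GS value = (1 - (4)·-4.215) / (6) = 2.977;  y ← (1−ω)·1.000 + ω·2.977 = 3.946

(-4.215, 3.946)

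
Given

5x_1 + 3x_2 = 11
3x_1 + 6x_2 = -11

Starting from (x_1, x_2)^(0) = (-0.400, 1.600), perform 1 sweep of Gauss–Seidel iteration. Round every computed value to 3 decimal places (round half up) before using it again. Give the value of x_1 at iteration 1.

Iteration 1:
  x_1 = (11 - (3)·1.600) / (5) = 1.240
  x_2 = (-11 - (3)·1.240) / (6) = -2.453

1.240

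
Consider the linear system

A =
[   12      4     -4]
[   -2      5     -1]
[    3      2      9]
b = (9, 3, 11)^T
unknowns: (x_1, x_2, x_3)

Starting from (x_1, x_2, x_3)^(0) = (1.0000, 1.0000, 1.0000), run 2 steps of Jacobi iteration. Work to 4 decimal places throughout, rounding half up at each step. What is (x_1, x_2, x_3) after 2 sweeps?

(0.5722, 1.0333, 0.7056)

Iteration 1:
  x_1 = (9 - (4)·1.0000 - (-4)·1.0000) / (12) = 0.7500
  x_2 = (3 - (-2)·1.0000 - (-1)·1.0000) / (5) = 1.2000
  x_3 = (11 - (3)·1.0000 - (2)·1.0000) / (9) = 0.6667
Iteration 2:
  x_1 = (9 - (4)·1.2000 - (-4)·0.6667) / (12) = 0.5722
  x_2 = (3 - (-2)·0.7500 - (-1)·0.6667) / (5) = 1.0333
  x_3 = (11 - (3)·0.7500 - (2)·1.2000) / (9) = 0.7056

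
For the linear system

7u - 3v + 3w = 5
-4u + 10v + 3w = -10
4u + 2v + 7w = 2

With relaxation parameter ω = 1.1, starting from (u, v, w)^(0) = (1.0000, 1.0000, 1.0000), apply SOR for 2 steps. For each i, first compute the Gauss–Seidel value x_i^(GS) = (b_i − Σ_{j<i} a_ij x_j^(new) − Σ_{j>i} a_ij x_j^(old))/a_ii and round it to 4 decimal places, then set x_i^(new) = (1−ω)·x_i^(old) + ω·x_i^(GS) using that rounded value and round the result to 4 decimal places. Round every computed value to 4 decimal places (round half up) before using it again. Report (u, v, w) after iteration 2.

Iteration 1:
  u: GS value = (5 - (-3)·1.0000 - (3)·1.0000) / (7) = 0.7143;  u ← (1−ω)·1.0000 + ω·0.7143 = 0.6857
  v: GS value = (-10 - (-4)·0.6857 - (3)·1.0000) / (10) = -1.0257;  v ← (1−ω)·1.0000 + ω·-1.0257 = -1.2283
  w: GS value = (2 - (4)·0.6857 - (2)·-1.2283) / (7) = 0.2448;  w ← (1−ω)·1.0000 + ω·0.2448 = 0.1693
Iteration 2:
  u: GS value = (5 - (-3)·-1.2283 - (3)·0.1693) / (7) = 0.1153;  u ← (1−ω)·0.6857 + ω·0.1153 = 0.0583
  v: GS value = (-10 - (-4)·0.0583 - (3)·0.1693) / (10) = -1.0275;  v ← (1−ω)·-1.2283 + ω·-1.0275 = -1.0074
  w: GS value = (2 - (4)·0.0583 - (2)·-1.0074) / (7) = 0.5402;  w ← (1−ω)·0.1693 + ω·0.5402 = 0.5773

(0.0583, -1.0074, 0.5773)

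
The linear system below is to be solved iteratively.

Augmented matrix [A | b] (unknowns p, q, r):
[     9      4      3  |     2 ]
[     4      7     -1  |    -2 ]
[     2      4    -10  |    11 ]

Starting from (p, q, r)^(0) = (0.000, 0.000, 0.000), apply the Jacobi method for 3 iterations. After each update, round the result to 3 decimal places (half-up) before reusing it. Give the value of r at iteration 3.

-1.185

Iteration 1:
  p = (2 - (4)·0.000 - (3)·0.000) / (9) = 0.222
  q = (-2 - (4)·0.000 - (-1)·0.000) / (7) = -0.286
  r = (11 - (2)·0.000 - (4)·0.000) / (-10) = -1.100
Iteration 2:
  p = (2 - (4)·-0.286 - (3)·-1.100) / (9) = 0.716
  q = (-2 - (4)·0.222 - (-1)·-1.100) / (7) = -0.570
  r = (11 - (2)·0.222 - (4)·-0.286) / (-10) = -1.170
Iteration 3:
  p = (2 - (4)·-0.570 - (3)·-1.170) / (9) = 0.866
  q = (-2 - (4)·0.716 - (-1)·-1.170) / (7) = -0.862
  r = (11 - (2)·0.716 - (4)·-0.570) / (-10) = -1.185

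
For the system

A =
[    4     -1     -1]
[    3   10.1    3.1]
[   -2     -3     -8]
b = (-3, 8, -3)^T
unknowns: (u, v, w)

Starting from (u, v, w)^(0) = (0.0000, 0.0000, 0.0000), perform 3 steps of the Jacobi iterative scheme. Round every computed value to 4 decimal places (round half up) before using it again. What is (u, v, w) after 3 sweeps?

Iteration 1:
  u = (-3 - (-1)·0.0000 - (-1)·0.0000) / (4) = -0.7500
  v = (8 - (3)·0.0000 - (3.1)·0.0000) / (10.1) = 0.7921
  w = (-3 - (-2)·0.0000 - (-3)·0.0000) / (-8) = 0.3750
Iteration 2:
  u = (-3 - (-1)·0.7921 - (-1)·0.3750) / (4) = -0.4582
  v = (8 - (3)·-0.7500 - (3.1)·0.3750) / (10.1) = 0.8998
  w = (-3 - (-2)·-0.7500 - (-3)·0.7921) / (-8) = 0.2655
Iteration 3:
  u = (-3 - (-1)·0.8998 - (-1)·0.2655) / (4) = -0.4587
  v = (8 - (3)·-0.4582 - (3.1)·0.2655) / (10.1) = 0.8467
  w = (-3 - (-2)·-0.4582 - (-3)·0.8998) / (-8) = 0.1521

(-0.4587, 0.8467, 0.1521)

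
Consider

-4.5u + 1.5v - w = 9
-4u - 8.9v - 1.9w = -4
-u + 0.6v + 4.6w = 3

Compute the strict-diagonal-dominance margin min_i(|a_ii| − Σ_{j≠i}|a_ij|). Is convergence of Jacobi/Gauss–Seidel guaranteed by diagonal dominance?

row 1: |-4.5| − (1.5+1) = 2
row 2: |-8.9| − (4+1.9) = 3
row 3: |4.6| − (1+0.6) = 3
minimum over rows = 2 → strictly diagonally dominant (convergence guaranteed)

2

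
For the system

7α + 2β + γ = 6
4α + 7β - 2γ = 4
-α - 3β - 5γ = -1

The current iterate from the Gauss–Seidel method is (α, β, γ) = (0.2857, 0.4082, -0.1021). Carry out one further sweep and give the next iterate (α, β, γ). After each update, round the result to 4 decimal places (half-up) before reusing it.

(0.7551, 0.1108, -0.0175)

One sweep:
  α = (6 - (2)·0.4082 - (1)·-0.1021) / (7) = 0.7551
  β = (4 - (4)·0.7551 - (-2)·-0.1021) / (7) = 0.1108
  γ = (-1 - (-1)·0.7551 - (-3)·0.1108) / (-5) = -0.0175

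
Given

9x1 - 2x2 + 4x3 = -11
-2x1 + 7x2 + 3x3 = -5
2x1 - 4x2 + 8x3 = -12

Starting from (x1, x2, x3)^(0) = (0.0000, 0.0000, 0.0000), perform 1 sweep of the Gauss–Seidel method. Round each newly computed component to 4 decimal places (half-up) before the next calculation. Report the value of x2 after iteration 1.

Iteration 1:
  x1 = (-11 - (-2)·0.0000 - (4)·0.0000) / (9) = -1.2222
  x2 = (-5 - (-2)·-1.2222 - (3)·0.0000) / (7) = -1.0635
  x3 = (-12 - (2)·-1.2222 - (-4)·-1.0635) / (8) = -1.7262

-1.0635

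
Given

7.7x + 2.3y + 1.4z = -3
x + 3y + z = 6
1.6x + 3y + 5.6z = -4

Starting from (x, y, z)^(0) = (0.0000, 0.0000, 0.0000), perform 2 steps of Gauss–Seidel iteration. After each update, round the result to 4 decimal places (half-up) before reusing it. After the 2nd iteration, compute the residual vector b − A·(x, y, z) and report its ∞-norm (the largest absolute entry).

1.1938

Iteration 1:
  x = (-3 - (2.3)·0.0000 - (1.4)·0.0000) / (7.7) = -0.3896
  y = (6 - (1)·-0.3896 - (1)·0.0000) / (3) = 2.1299
  z = (-4 - (1.6)·-0.3896 - (3)·2.1299) / (5.6) = -1.7440
Iteration 2:
  x = (-3 - (2.3)·2.1299 - (1.4)·-1.7440) / (7.7) = -0.7087
  y = (6 - (1)·-0.7087 - (1)·-1.7440) / (3) = 2.8176
  z = (-4 - (1.6)·-0.7087 - (3)·2.8176) / (5.6) = -2.0212
Residual b − A·x = (-1.1938, 0.2771, -0.0002); ∞-norm = 1.1938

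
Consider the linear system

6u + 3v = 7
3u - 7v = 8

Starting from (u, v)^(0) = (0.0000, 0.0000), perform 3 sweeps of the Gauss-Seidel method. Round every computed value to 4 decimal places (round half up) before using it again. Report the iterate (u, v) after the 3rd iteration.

(1.4192, -0.5346)

Iteration 1:
  u = (7 - (3)·0.0000) / (6) = 1.1667
  v = (8 - (3)·1.1667) / (-7) = -0.6428
Iteration 2:
  u = (7 - (3)·-0.6428) / (6) = 1.4881
  v = (8 - (3)·1.4881) / (-7) = -0.5051
Iteration 3:
  u = (7 - (3)·-0.5051) / (6) = 1.4192
  v = (8 - (3)·1.4192) / (-7) = -0.5346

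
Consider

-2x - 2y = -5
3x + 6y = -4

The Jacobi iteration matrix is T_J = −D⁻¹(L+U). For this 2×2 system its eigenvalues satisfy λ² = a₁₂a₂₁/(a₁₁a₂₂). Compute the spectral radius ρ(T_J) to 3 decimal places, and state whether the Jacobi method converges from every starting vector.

0.707

a₁₂a₂₁/(a₁₁a₂₂) = (-2)·(3) / ((-2)·(6)) = 0.500000
ρ = √|0.500000| = √0.500000 = 0.707
ρ < 1, so Jacobi converges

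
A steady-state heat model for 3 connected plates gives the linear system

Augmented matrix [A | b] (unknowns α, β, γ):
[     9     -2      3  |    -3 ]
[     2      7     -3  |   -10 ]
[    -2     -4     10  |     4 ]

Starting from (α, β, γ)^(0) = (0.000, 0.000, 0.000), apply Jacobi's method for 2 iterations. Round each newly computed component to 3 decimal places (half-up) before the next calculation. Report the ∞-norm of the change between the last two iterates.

Iteration 1:
  α = (-3 - (-2)·0.000 - (3)·0.000) / (9) = -0.333
  β = (-10 - (2)·0.000 - (-3)·0.000) / (7) = -1.429
  γ = (4 - (-2)·0.000 - (-4)·0.000) / (10) = 0.400
Iteration 2:
  α = (-3 - (-2)·-1.429 - (3)·0.400) / (9) = -0.784
  β = (-10 - (2)·-0.333 - (-3)·0.400) / (7) = -1.162
  γ = (4 - (-2)·-0.333 - (-4)·-1.429) / (10) = -0.238
Change: (-0.451, 0.267, -0.638) → max |·| = 0.638

0.638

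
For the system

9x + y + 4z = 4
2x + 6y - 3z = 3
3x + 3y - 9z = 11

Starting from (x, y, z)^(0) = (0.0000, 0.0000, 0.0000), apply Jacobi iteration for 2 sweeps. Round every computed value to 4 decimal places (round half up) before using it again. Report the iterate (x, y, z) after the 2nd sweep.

(0.9321, -0.2592, -0.9074)

Iteration 1:
  x = (4 - (1)·0.0000 - (4)·0.0000) / (9) = 0.4444
  y = (3 - (2)·0.0000 - (-3)·0.0000) / (6) = 0.5000
  z = (11 - (3)·0.0000 - (3)·0.0000) / (-9) = -1.2222
Iteration 2:
  x = (4 - (1)·0.5000 - (4)·-1.2222) / (9) = 0.9321
  y = (3 - (2)·0.4444 - (-3)·-1.2222) / (6) = -0.2592
  z = (11 - (3)·0.4444 - (3)·0.5000) / (-9) = -0.9074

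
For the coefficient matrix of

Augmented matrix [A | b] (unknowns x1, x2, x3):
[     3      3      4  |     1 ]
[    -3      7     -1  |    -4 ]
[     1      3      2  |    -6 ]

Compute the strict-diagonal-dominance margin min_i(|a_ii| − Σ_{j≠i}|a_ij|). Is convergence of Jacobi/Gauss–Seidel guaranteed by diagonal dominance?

-4

row 1: |3| − (3+4) = -4
row 2: |7| − (3+1) = 3
row 3: |2| − (1+3) = -2
minimum over rows = -4 → not strictly diagonally dominant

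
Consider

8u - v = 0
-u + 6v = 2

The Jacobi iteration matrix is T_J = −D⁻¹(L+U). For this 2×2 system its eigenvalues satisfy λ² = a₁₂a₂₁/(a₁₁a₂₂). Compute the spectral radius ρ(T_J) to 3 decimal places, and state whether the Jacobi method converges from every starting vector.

a₁₂a₂₁/(a₁₁a₂₂) = (-1)·(-1) / ((8)·(6)) = 0.020833
ρ = √|0.020833| = √0.020833 = 0.144
ρ < 1, so Jacobi converges

0.144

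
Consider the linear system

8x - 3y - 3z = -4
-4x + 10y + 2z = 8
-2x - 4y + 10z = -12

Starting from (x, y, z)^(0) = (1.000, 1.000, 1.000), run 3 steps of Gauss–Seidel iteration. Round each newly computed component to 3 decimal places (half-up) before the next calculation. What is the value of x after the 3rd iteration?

Iteration 1:
  x = (-4 - (-3)·1.000 - (-3)·1.000) / (8) = 0.250
  y = (8 - (-4)·0.250 - (2)·1.000) / (10) = 0.700
  z = (-12 - (-2)·0.250 - (-4)·0.700) / (10) = -0.870
Iteration 2:
  x = (-4 - (-3)·0.700 - (-3)·-0.870) / (8) = -0.564
  y = (8 - (-4)·-0.564 - (2)·-0.870) / (10) = 0.748
  z = (-12 - (-2)·-0.564 - (-4)·0.748) / (10) = -1.014
Iteration 3:
  x = (-4 - (-3)·0.748 - (-3)·-1.014) / (8) = -0.600
  y = (8 - (-4)·-0.600 - (2)·-1.014) / (10) = 0.763
  z = (-12 - (-2)·-0.600 - (-4)·0.763) / (10) = -1.015

-0.600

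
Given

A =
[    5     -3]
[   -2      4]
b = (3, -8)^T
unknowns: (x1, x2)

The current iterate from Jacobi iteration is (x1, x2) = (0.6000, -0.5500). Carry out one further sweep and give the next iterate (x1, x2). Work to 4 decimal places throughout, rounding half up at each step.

(0.2700, -1.7000)

One sweep:
  x1 = (3 - (-3)·-0.5500) / (5) = 0.2700
  x2 = (-8 - (-2)·0.6000) / (4) = -1.7000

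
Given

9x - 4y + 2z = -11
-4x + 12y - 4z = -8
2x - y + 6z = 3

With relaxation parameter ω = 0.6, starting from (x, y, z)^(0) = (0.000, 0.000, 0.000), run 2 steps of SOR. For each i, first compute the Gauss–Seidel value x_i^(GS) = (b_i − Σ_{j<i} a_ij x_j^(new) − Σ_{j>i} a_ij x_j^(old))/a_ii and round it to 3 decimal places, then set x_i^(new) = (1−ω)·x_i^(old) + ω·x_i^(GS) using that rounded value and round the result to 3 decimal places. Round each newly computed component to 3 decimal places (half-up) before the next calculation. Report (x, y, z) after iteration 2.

Iteration 1:
  x: GS value = (-11 - (-4)·0.000 - (2)·0.000) / (9) = -1.222;  x ← (1−ω)·0.000 + ω·-1.222 = -0.733
  y: GS value = (-8 - (-4)·-0.733 - (-4)·0.000) / (12) = -0.911;  y ← (1−ω)·0.000 + ω·-0.911 = -0.547
  z: GS value = (3 - (2)·-0.733 - (-1)·-0.547) / (6) = 0.653;  z ← (1−ω)·0.000 + ω·0.653 = 0.392
Iteration 2:
  x: GS value = (-11 - (-4)·-0.547 - (2)·0.392) / (9) = -1.552;  x ← (1−ω)·-0.733 + ω·-1.552 = -1.224
  y: GS value = (-8 - (-4)·-1.224 - (-4)·0.392) / (12) = -0.944;  y ← (1−ω)·-0.547 + ω·-0.944 = -0.785
  z: GS value = (3 - (2)·-1.224 - (-1)·-0.785) / (6) = 0.777;  z ← (1−ω)·0.392 + ω·0.777 = 0.623

(-1.224, -0.785, 0.623)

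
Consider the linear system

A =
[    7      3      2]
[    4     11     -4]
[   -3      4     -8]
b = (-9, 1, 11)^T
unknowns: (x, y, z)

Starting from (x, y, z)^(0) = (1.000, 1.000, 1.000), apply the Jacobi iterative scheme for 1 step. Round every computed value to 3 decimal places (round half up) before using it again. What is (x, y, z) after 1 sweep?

Iteration 1:
  x = (-9 - (3)·1.000 - (2)·1.000) / (7) = -2.000
  y = (1 - (4)·1.000 - (-4)·1.000) / (11) = 0.091
  z = (11 - (-3)·1.000 - (4)·1.000) / (-8) = -1.250

(-2.000, 0.091, -1.250)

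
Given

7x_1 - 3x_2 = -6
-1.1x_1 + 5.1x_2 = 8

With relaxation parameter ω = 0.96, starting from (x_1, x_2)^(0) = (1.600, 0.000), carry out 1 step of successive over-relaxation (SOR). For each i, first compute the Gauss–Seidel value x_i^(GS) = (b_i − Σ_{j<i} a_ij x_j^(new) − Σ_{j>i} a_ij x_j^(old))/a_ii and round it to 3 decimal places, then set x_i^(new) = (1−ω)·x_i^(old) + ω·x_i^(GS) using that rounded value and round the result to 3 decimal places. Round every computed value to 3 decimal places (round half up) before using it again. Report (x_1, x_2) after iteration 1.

Iteration 1:
  x_1: GS value = (-6 - (-3)·0.000) / (7) = -0.857;  x_1 ← (1−ω)·1.600 + ω·-0.857 = -0.759
  x_2: GS value = (8 - (-1.1)·-0.759) / (5.1) = 1.405;  x_2 ← (1−ω)·0.000 + ω·1.405 = 1.349

(-0.759, 1.349)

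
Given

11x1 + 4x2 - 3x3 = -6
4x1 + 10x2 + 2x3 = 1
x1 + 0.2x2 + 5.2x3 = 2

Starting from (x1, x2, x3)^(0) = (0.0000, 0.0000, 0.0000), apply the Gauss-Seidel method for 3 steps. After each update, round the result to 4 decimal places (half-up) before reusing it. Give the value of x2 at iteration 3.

0.2019

Iteration 1:
  x1 = (-6 - (4)·0.0000 - (-3)·0.0000) / (11) = -0.5455
  x2 = (1 - (4)·-0.5455 - (2)·0.0000) / (10) = 0.3182
  x3 = (2 - (1)·-0.5455 - (0.2)·0.3182) / (5.2) = 0.4773
Iteration 2:
  x1 = (-6 - (4)·0.3182 - (-3)·0.4773) / (11) = -0.5310
  x2 = (1 - (4)·-0.5310 - (2)·0.4773) / (10) = 0.2169
  x3 = (2 - (1)·-0.5310 - (0.2)·0.2169) / (5.2) = 0.4784
Iteration 3:
  x1 = (-6 - (4)·0.2169 - (-3)·0.4784) / (11) = -0.4939
  x2 = (1 - (4)·-0.4939 - (2)·0.4784) / (10) = 0.2019
  x3 = (2 - (1)·-0.4939 - (0.2)·0.2019) / (5.2) = 0.4718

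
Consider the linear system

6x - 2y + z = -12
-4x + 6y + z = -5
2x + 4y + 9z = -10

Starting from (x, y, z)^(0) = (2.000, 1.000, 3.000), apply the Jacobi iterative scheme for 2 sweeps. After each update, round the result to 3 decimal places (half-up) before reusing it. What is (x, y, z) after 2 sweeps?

(-1.667, -1.945, -0.630)

Iteration 1:
  x = (-12 - (-2)·1.000 - (1)·3.000) / (6) = -2.167
  y = (-5 - (-4)·2.000 - (1)·3.000) / (6) = 0.000
  z = (-10 - (2)·2.000 - (4)·1.000) / (9) = -2.000
Iteration 2:
  x = (-12 - (-2)·0.000 - (1)·-2.000) / (6) = -1.667
  y = (-5 - (-4)·-2.167 - (1)·-2.000) / (6) = -1.945
  z = (-10 - (2)·-2.167 - (4)·0.000) / (9) = -0.630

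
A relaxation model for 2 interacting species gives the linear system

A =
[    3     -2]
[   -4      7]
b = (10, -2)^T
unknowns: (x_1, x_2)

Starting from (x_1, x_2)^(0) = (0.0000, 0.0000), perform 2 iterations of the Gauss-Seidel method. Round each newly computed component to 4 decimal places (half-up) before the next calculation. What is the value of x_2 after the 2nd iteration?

2.2358

Iteration 1:
  x_1 = (10 - (-2)·0.0000) / (3) = 3.3333
  x_2 = (-2 - (-4)·3.3333) / (7) = 1.6190
Iteration 2:
  x_1 = (10 - (-2)·1.6190) / (3) = 4.4127
  x_2 = (-2 - (-4)·4.4127) / (7) = 2.2358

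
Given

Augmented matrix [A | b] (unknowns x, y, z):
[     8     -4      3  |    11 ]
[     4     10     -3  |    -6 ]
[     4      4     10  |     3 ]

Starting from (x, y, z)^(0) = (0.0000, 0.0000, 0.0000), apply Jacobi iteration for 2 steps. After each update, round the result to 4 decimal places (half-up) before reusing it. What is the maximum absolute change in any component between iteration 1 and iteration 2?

0.4600

Iteration 1:
  x = (11 - (-4)·0.0000 - (3)·0.0000) / (8) = 1.3750
  y = (-6 - (4)·0.0000 - (-3)·0.0000) / (10) = -0.6000
  z = (3 - (4)·0.0000 - (4)·0.0000) / (10) = 0.3000
Iteration 2:
  x = (11 - (-4)·-0.6000 - (3)·0.3000) / (8) = 0.9625
  y = (-6 - (4)·1.3750 - (-3)·0.3000) / (10) = -1.0600
  z = (3 - (4)·1.3750 - (4)·-0.6000) / (10) = -0.0100
Change: (-0.4125, -0.4600, -0.3100) → max |·| = 0.4600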